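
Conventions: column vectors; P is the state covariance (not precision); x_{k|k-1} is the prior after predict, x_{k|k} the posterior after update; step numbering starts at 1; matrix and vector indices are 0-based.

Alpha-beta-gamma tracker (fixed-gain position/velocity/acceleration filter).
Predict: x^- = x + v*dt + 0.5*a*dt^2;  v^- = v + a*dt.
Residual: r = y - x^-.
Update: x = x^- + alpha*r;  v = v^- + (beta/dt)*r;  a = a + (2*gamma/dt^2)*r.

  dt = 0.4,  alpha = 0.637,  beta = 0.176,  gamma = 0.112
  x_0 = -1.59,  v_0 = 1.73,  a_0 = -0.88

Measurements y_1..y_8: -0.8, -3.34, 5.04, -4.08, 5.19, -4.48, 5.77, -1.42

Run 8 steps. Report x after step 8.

x_post = 0.4376

step 1: x_pred=-0.9684  r=0.1684  x^+=-0.8611  v^+=1.4521  a^+=-0.6442
step 2: x_pred=-0.3318  r=-3.0082  x^+=-2.2480  v^+=-0.1292  a^+=-4.8557
step 3: x_pred=-2.6882  r=7.7282  x^+=2.2347  v^+=1.3289  a^+=5.9638
step 4: x_pred=3.2433  r=-7.3233  x^+=-1.4216  v^+=0.4922  a^+=-4.2889
step 5: x_pred=-1.5679  r=6.7579  x^+=2.7369  v^+=1.7501  a^+=5.1721
step 6: x_pred=3.8507  r=-8.3307  x^+=-1.4560  v^+=0.1534  a^+=-6.4909
step 7: x_pred=-1.9139  r=7.6839  x^+=2.9808  v^+=0.9380  a^+=4.2666
step 8: x_pred=3.6973  r=-5.1173  x^+=0.4376  v^+=0.3930  a^+=-2.8976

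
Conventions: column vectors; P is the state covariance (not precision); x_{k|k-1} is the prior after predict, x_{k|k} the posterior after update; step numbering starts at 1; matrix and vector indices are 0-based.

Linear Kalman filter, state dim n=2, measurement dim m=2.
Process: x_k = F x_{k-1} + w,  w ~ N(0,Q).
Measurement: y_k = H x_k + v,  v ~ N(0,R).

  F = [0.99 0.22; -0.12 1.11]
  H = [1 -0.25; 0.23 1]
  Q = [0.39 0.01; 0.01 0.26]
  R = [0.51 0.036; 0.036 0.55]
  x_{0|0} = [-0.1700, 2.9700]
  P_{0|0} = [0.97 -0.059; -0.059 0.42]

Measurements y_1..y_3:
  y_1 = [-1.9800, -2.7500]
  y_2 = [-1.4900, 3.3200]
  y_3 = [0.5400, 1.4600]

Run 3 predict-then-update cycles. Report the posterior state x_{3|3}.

step 1: x^-=[0.4851, 3.3171]  P^-=[1.3353 -0.0659; -0.0659 0.8072]  S=[1.9287 0.0792; 0.0792 1.3975]  K=[0.6954 0.1332; -0.1625 0.5759]  nu=[-1.6358, -6.1787]  x^+=[-1.4753, 0.0243]  P^+=[0.3631 0.0148; 0.0148 0.3075]
step 2: x^-=[-1.4552, 0.2040]  P^-=[0.7672 0.0578; 0.0578 0.6402]  S=[1.2883 0.1069; 0.1069 1.2574]  K=[0.5729 0.1376; -0.1234 0.5302]  nu=[0.0163, 3.4507]  x^+=[-0.9711, 2.0316]  P^+=[0.3037 0.0264; 0.0264 0.2811]
step 3: x^-=[-0.5144, 2.3716]  P^-=[0.7128 0.0709; 0.0709 0.6037]  S=[1.2251 0.1159; 0.1159 1.2240]  K=[0.5542 0.1394; -0.1142 0.5173]  nu=[1.6473, -0.7933]  x^+=[0.2879, 1.7730]  P^+=[0.2949 0.0288; 0.0288 0.2738]

x_post = [0.2879, 1.7730]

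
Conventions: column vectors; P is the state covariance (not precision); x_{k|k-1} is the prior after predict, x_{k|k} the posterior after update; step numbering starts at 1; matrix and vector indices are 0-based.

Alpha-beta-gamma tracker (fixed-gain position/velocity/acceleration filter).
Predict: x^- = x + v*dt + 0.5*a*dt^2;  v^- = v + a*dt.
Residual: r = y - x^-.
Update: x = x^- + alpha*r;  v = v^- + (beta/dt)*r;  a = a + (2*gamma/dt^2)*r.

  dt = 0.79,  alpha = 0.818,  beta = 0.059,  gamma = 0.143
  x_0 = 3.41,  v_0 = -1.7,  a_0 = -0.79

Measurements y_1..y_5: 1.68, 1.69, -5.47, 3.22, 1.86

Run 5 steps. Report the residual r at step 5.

step 1: x_pred=1.8205  r=-0.1405  x^+=1.7056  v^+=-2.3346  a^+=-0.8544
step 2: x_pred=-0.4054  r=2.0954  x^+=1.3086  v^+=-2.8531  a^+=0.1058
step 3: x_pred=-0.9122  r=-4.5578  x^+=-4.6405  v^+=-3.1098  a^+=-1.9828
step 4: x_pred=-7.7160  r=10.9360  x^+=1.2297  v^+=-3.8595  a^+=3.0287
step 5: x_pred=-0.8742  r=2.7342  x^+=1.3624  v^+=-1.2626  a^+=4.2817

resid = 2.7342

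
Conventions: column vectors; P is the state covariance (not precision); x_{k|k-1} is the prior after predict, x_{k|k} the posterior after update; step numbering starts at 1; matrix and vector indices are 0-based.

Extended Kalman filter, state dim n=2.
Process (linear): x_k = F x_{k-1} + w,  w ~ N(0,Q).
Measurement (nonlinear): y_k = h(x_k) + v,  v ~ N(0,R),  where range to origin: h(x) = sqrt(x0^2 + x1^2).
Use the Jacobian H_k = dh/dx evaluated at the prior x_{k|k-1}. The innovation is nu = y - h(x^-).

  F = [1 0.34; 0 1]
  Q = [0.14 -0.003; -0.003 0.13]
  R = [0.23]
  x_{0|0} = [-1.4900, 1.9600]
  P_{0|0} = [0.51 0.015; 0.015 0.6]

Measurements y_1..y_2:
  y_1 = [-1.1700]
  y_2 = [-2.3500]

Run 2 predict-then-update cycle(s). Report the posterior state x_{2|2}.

x_post = [1.7428, 0.7467]

step 1: x^-=[-0.8236, 1.9600]  P^-=[0.7296 0.2160; 0.2160 0.7300]  H_jac=[-0.3874 0.9219]  S=[0.8056]  K=[-0.1036; 0.7315]  nu=[-3.2960]  x^+=[-0.4820, -0.4510]  P^+=[0.7209 0.2771; 0.2771 0.2989]
step 2: x^-=[-0.6354, -0.4510]  P^-=[1.0839 0.3757; 0.3757 0.4289]  H_jac=[-0.8155 -0.5788]  S=[1.4491]  K=[-0.7600; -0.3827]  nu=[-3.1291]  x^+=[1.7428, 0.7467]  P^+=[0.2469 -0.0458; -0.0458 0.2166]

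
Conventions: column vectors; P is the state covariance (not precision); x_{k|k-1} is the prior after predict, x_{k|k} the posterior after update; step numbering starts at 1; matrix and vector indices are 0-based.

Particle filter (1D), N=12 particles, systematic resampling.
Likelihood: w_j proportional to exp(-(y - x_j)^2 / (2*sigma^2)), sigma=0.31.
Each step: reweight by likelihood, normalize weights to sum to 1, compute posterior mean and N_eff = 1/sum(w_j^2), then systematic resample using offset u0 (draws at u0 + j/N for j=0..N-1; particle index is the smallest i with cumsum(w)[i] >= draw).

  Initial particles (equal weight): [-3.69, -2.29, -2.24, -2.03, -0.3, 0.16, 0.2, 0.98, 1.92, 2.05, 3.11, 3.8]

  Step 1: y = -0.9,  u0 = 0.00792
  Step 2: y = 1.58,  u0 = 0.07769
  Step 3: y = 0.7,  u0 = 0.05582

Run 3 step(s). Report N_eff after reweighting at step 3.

step 1: w=[0.0000, 0.0003, 0.0005, 0.0081, 0.9614, 0.0181, 0.0115, 0.0000, 0.0000, 0.0000, 0.0000, 0.0000]  mean=-0.3016  Neff=1.0813  idx=[3, 4, 4, 4, 4, 4, 4, 4, 4, 4, 4, 4]
step 2: w=[0.0000, 0.0909, 0.0909, 0.0909, 0.0909, 0.0909, 0.0909, 0.0909, 0.0909, 0.0909, 0.0909, 0.0909]  mean=-0.3000  Neff=11.0000  idx=[1, 2, 3, 4, 5, 6, 7, 8, 9, 10, 11, 11]
step 3: w=[0.0833, 0.0833, 0.0833, 0.0833, 0.0833, 0.0833, 0.0833, 0.0833, 0.0833, 0.0833, 0.0833, 0.0833]  mean=-0.3000  Neff=12.0000  idx=[0, 1, 2, 3, 4, 5, 6, 7, 8, 9, 10, 11]

N_eff = 12.0000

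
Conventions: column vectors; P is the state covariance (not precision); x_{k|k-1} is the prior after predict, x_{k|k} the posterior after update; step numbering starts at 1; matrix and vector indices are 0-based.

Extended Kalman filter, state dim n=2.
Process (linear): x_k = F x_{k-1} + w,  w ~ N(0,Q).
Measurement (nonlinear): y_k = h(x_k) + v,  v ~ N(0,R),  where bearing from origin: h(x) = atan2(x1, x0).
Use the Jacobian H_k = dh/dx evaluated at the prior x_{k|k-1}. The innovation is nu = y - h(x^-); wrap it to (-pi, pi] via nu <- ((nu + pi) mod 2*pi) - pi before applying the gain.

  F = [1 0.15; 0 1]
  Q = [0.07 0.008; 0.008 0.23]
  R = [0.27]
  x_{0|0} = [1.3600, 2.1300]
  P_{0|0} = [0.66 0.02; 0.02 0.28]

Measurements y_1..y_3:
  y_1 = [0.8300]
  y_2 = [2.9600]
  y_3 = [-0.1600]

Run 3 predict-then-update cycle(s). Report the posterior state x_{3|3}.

step 1: x^-=[1.6795, 2.1300]  P^-=[0.7423 0.0700; 0.0700 0.5100]  H_jac=[-0.2895 0.2283]  S=[0.3495]  K=[-0.5691; 0.2751]  nu=[-0.0731]  x^+=[1.7211, 2.1099]  P^+=[0.6291 0.1247; 0.1247 0.4836]
step 2: x^-=[2.0376, 2.1099]  P^-=[0.7474 0.2053; 0.2053 0.7136]  H_jac=[-0.2452 0.2368]  S=[0.3311]  K=[-0.4067; 0.3583]  nu=[2.1572]  x^+=[1.1602, 2.8829]  P^+=[0.6926 0.2535; 0.2535 0.6710]
step 3: x^-=[1.5926, 2.8829]  P^-=[0.8538 0.3622; 0.3622 0.9010]  H_jac=[-0.2658 0.1468]  S=[0.3215]  K=[-0.5404; 0.1121]  nu=[-1.2261]  x^+=[2.2553, 2.7454]  P^+=[0.7599 0.3816; 0.3816 0.8970]

x_post = [2.2553, 2.7454]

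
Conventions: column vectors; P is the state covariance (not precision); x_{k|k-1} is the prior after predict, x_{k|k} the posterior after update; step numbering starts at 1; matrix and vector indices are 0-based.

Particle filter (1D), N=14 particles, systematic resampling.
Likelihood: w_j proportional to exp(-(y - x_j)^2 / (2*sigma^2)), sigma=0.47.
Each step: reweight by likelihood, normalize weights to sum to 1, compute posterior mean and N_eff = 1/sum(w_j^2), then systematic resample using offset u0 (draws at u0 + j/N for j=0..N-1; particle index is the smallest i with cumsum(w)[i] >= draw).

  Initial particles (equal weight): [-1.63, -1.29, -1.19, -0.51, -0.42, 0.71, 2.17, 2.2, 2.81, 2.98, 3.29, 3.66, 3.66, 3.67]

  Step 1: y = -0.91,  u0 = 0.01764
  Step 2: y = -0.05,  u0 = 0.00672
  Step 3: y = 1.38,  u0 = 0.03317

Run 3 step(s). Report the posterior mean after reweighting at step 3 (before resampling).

post_mean = -0.4558

step 1: w=[0.0983, 0.2291, 0.2661, 0.2212, 0.1845, 0.0008, 0.0000, 0.0000, 0.0000, 0.0000, 0.0000, 0.0000, 0.0000, 0.0000]  mean=-0.9621  Neff=4.6314  idx=[0, 0, 1, 1, 1, 2, 2, 2, 2, 3, 3, 3, 4, 4]
step 2: w=[0.0010, 0.0010, 0.0085, 0.0085, 0.0085, 0.0145, 0.0145, 0.0145, 0.0145, 0.1704, 0.1704, 0.1704, 0.2017, 0.2017]  mean=-0.5352  Neff=5.8984  idx=[2, 8, 9, 9, 10, 10, 11, 11, 11, 12, 12, 12, 13, 13]
step 3: w=[0.0000, 0.0001, 0.0568, 0.0568, 0.0568, 0.0568, 0.0568, 0.0568, 0.0568, 0.1205, 0.1205, 0.1205, 0.1205, 0.1205]  mean=-0.4558  Neff=10.5110  idx=[2, 3, 5, 6, 7, 8, 9, 10, 10, 11, 11, 12, 13, 13]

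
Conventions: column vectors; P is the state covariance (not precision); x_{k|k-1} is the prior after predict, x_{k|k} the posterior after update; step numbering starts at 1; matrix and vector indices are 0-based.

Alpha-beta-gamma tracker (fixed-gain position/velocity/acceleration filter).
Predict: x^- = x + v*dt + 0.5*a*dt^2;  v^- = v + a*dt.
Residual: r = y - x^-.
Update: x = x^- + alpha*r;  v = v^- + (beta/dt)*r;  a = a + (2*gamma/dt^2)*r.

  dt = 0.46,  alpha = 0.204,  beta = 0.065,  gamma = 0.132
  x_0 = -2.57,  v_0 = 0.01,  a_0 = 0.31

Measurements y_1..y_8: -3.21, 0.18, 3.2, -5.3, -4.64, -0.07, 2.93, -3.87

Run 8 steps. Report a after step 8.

step 1: x_pred=-2.5326  r=-0.6774  x^+=-2.6708  v^+=0.0569  a^+=-0.5351
step 2: x_pred=-2.7012  r=2.8812  x^+=-2.1135  v^+=0.2178  a^+=3.0596
step 3: x_pred=-1.6896  r=4.8896  x^+=-0.6921  v^+=2.3162  a^+=9.1600
step 4: x_pred=1.3425  r=-6.6425  x^+=-0.0126  v^+=5.5912  a^+=0.8726
step 5: x_pred=2.6517  r=-7.2917  x^+=1.1642  v^+=4.9622  a^+=-8.2248
step 6: x_pred=2.5766  r=-2.6466  x^+=2.0367  v^+=0.8048  a^+=-11.5268
step 7: x_pred=1.1874  r=1.7426  x^+=1.5429  v^+=-4.2512  a^+=-9.3526
step 8: x_pred=-1.4022  r=-2.4678  x^+=-1.9056  v^+=-8.9022  a^+=-12.4315

a_post = -12.4315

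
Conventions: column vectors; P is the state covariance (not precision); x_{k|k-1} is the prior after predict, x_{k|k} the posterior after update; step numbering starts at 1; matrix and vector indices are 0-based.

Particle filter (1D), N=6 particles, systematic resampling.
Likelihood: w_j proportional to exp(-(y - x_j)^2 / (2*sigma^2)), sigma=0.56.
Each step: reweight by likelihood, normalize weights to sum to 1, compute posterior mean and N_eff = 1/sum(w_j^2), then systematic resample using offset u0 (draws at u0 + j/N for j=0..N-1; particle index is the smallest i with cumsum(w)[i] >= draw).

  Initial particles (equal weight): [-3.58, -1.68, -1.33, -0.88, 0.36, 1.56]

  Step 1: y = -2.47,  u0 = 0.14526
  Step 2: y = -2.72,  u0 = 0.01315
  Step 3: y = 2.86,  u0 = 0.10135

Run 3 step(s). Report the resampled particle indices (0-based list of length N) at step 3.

step 1: w=[0.2145, 0.5656, 0.1927, 0.0272, 0.0000, 0.0000]  mean=-1.9985  Neff=2.4764  idx=[0, 1, 1, 1, 2, 3]
step 2: w=[0.3445, 0.1997, 0.1997, 0.1997, 0.0515, 0.0051]  mean=-2.3124  Neff=4.1505  idx=[0, 0, 1, 1, 2, 3]
step 3: w=[0.0000, 0.0000, 0.2500, 0.2500, 0.2500, 0.2500]  mean=-1.6800  Neff=4.0000  idx=[2, 3, 3, 4, 5, 5]

resampled_idx = [2, 3, 3, 4, 5, 5]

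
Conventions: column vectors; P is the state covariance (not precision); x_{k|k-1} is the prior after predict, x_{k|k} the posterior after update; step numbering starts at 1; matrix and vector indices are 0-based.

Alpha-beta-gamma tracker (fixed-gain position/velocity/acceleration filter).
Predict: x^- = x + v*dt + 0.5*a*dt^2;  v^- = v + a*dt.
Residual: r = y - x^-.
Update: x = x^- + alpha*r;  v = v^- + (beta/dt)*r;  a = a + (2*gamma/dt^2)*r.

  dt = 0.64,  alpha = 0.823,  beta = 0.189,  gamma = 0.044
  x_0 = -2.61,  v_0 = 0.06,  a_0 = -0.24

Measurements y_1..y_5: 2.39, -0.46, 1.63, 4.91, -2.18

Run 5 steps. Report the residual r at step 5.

step 1: x_pred=-2.6208  r=5.0108  x^+=1.5031  v^+=1.3861  a^+=0.8365
step 2: x_pred=2.5615  r=-3.0215  x^+=0.0748  v^+=1.0292  a^+=0.1874
step 3: x_pred=0.7719  r=0.8581  x^+=1.4781  v^+=1.4025  a^+=0.3717
step 4: x_pred=2.4519  r=2.4581  x^+=4.4749  v^+=2.3664  a^+=0.8998
step 5: x_pred=6.1737  r=-8.3537  x^+=-0.7014  v^+=0.4753  a^+=-0.8949

resid = -8.3537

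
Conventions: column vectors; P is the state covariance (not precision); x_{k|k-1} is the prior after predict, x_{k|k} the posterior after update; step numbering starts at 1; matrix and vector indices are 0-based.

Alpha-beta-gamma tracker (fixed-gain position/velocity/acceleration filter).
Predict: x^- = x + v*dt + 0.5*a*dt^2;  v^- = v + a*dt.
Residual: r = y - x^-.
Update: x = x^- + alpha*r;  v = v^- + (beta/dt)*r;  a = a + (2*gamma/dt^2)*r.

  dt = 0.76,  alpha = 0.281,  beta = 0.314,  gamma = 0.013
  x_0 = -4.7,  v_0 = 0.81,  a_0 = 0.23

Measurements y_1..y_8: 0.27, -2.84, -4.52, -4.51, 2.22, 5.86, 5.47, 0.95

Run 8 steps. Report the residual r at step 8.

step 1: x_pred=-4.0180  r=4.2880  x^+=-2.8131  v^+=2.7564  a^+=0.4230
step 2: x_pred=-0.5960  r=-2.2440  x^+=-1.2266  v^+=2.1508  a^+=0.3220
step 3: x_pred=0.5010  r=-5.0210  x^+=-0.9099  v^+=0.3210  a^+=0.0960
step 4: x_pred=-0.6382  r=-3.8718  x^+=-1.7262  v^+=-1.2057  a^+=-0.0783
step 5: x_pred=-2.6651  r=4.8851  x^+=-1.2924  v^+=0.7531  a^+=0.1416
step 6: x_pred=-0.6791  r=6.5391  x^+=1.1584  v^+=3.5624  a^+=0.4360
step 7: x_pred=3.9917  r=1.4783  x^+=4.4071  v^+=4.5045  a^+=0.5025
step 8: x_pred=7.9757  r=-7.0257  x^+=6.0015  v^+=1.9837  a^+=0.1862

resid = -7.0257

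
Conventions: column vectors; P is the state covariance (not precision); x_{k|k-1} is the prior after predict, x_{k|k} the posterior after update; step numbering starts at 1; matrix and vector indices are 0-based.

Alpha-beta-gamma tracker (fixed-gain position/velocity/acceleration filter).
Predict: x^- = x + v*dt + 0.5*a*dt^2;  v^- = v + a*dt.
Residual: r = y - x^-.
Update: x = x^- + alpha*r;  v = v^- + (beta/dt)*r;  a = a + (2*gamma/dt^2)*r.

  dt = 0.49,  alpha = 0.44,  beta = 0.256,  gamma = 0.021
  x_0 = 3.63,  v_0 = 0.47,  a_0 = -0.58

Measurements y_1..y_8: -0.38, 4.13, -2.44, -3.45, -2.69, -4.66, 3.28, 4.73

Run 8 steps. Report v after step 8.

step 1: x_pred=3.7907  r=-4.1707  x^+=1.9556  v^+=-1.9932  a^+=-1.3096
step 2: x_pred=0.8217  r=3.3083  x^+=2.2774  v^+=-0.9064  a^+=-0.7309
step 3: x_pred=1.7455  r=-4.1855  x^+=-0.0961  v^+=-3.4512  a^+=-1.4630
step 4: x_pred=-1.9629  r=-1.4871  x^+=-2.6172  v^+=-4.9451  a^+=-1.7231
step 5: x_pred=-5.2472  r=2.5572  x^+=-4.1220  v^+=-4.4534  a^+=-1.2758
step 6: x_pred=-6.4573  r=1.7973  x^+=-5.6665  v^+=-4.1396  a^+=-0.9614
step 7: x_pred=-7.8103  r=11.0903  x^+=-2.9306  v^+=1.1835  a^+=0.9786
step 8: x_pred=-2.2332  r=6.9632  x^+=0.8306  v^+=5.3009  a^+=2.1966

v_post = 5.3009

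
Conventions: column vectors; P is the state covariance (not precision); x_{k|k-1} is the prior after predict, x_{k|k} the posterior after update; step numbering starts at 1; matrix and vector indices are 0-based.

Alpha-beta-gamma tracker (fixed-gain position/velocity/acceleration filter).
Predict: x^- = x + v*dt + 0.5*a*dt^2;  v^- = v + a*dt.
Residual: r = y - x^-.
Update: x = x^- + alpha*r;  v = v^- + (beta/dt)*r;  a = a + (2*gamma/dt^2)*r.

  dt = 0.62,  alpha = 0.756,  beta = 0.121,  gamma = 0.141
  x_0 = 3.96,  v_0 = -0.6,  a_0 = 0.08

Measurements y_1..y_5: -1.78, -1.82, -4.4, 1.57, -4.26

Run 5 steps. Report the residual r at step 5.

resid = -0.4825

step 1: x_pred=3.6034  r=-5.3834  x^+=-0.4665  v^+=-1.6010  a^+=-3.8693
step 2: x_pred=-2.2028  r=0.3828  x^+=-1.9134  v^+=-3.9253  a^+=-3.5885
step 3: x_pred=-5.0368  r=0.6368  x^+=-4.5554  v^+=-6.0259  a^+=-3.1213
step 4: x_pred=-8.8913  r=10.4613  x^+=-0.9826  v^+=-5.9195  a^+=4.5532
step 5: x_pred=-3.7775  r=-0.4825  x^+=-4.1423  v^+=-3.1906  a^+=4.1993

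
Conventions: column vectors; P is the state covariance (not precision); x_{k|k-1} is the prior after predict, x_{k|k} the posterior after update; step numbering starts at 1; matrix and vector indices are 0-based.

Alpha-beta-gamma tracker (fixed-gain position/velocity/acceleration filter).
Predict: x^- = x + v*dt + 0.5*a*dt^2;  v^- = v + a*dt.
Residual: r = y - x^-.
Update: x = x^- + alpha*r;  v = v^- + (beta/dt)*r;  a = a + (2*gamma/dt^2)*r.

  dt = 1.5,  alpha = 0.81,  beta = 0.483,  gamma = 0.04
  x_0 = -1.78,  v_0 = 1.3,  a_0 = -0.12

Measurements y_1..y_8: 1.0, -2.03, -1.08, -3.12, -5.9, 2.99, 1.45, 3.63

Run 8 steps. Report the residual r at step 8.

step 1: x_pred=0.0350  r=0.9650  x^+=0.8167  v^+=1.4307  a^+=-0.0857
step 2: x_pred=2.8663  r=-4.8963  x^+=-1.0997  v^+=-0.2744  a^+=-0.2598
step 3: x_pred=-1.8036  r=0.7236  x^+=-1.2175  v^+=-0.4311  a^+=-0.2341
step 4: x_pred=-2.1274  r=-0.9926  x^+=-2.9314  v^+=-1.1018  a^+=-0.2693
step 5: x_pred=-4.8871  r=-1.0129  x^+=-5.7076  v^+=-1.8320  a^+=-0.3054
step 6: x_pred=-8.7990  r=11.7890  x^+=0.7501  v^+=1.5061  a^+=0.1138
step 7: x_pred=3.1372  r=-1.6872  x^+=1.7706  v^+=1.1335  a^+=0.0538
step 8: x_pred=3.5314  r=0.0986  x^+=3.6113  v^+=1.2460  a^+=0.0573

resid = 0.0986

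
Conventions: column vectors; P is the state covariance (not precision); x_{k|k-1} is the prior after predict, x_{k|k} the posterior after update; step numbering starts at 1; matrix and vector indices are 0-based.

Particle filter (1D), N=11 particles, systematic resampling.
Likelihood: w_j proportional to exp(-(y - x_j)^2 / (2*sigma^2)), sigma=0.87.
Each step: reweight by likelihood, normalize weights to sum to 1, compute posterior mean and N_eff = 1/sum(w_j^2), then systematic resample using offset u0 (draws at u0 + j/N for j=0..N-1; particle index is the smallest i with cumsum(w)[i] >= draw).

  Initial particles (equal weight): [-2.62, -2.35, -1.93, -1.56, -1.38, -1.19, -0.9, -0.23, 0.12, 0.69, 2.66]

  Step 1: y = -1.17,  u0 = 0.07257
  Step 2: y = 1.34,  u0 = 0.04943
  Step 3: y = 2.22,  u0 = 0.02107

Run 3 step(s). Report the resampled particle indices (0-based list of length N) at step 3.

resampled_idx = [2, 4, 5, 5, 6, 7, 7, 8, 9, 9, 10]

step 1: w=[0.0405, 0.0648, 0.1110, 0.1470, 0.1579, 0.1625, 0.1549, 0.0907, 0.0541, 0.0165, 0.0000]  mean=-1.2556  Neff=7.9031  idx=[1, 2, 3, 3, 4, 5, 5, 6, 6, 7, 8]
step 2: w=[0.0002, 0.0012, 0.0056, 0.0056, 0.0110, 0.0212, 0.0212, 0.0528, 0.0528, 0.2851, 0.5434]  mean=-0.1812  Neff=2.6097  idx=[6, 8, 9, 9, 9, 10, 10, 10, 10, 10, 10]
step 3: w=[0.0012, 0.0042, 0.0493, 0.0493, 0.0493, 0.1411, 0.1411, 0.1411, 0.1411, 0.1411, 0.1411]  mean=0.0624  Neff=7.8861  idx=[2, 4, 5, 5, 6, 7, 7, 8, 9, 9, 10]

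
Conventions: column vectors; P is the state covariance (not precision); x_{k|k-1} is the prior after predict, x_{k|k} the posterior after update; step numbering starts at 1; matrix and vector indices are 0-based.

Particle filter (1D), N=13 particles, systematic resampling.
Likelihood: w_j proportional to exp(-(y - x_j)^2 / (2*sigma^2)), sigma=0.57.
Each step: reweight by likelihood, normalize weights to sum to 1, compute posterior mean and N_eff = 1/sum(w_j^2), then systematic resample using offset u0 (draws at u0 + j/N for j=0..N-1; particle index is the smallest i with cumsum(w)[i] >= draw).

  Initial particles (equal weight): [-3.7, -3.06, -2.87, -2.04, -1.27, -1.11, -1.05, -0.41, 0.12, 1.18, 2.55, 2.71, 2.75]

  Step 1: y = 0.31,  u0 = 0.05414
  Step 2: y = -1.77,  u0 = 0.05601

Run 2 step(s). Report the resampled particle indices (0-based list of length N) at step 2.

resampled_idx = [0, 0, 0, 0, 0, 0, 0, 0, 0, 1, 2, 3, 7]

step 1: w=[0.0000, 0.0000, 0.0000, 0.0001, 0.0117, 0.0245, 0.0317, 0.2456, 0.5159, 0.1701, 0.0002, 0.0001, 0.0001]  mean=0.0875  Neff=2.7998  idx=[6, 7, 7, 7, 8, 8, 8, 8, 8, 8, 8, 9, 9]
step 2: w=[0.6894, 0.0889, 0.0889, 0.0889, 0.0063, 0.0063, 0.0063, 0.0063, 0.0063, 0.0063, 0.0063, 0.0000, 0.0000]  mean=-0.8280  Neff=2.0028  idx=[0, 0, 0, 0, 0, 0, 0, 0, 0, 1, 2, 3, 7]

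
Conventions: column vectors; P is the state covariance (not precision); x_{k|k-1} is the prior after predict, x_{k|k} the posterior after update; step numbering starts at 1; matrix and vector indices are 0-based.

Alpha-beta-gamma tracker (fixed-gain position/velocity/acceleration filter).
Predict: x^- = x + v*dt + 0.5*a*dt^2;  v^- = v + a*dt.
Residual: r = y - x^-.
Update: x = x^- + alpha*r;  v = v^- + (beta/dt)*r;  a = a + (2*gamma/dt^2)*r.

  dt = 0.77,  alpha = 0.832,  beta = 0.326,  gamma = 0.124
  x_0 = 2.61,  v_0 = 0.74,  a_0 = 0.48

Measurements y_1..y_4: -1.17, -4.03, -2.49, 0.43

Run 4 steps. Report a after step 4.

step 1: x_pred=3.3221  r=-4.4921  x^+=-0.4153  v^+=-0.7922  a^+=-1.3990
step 2: x_pred=-1.4401  r=-2.5899  x^+=-3.5949  v^+=-2.9660  a^+=-2.4823
step 3: x_pred=-6.6146  r=4.1246  x^+=-3.1829  v^+=-3.1311  a^+=-0.7571
step 4: x_pred=-5.8183  r=6.2483  x^+=-0.6197  v^+=-1.0686  a^+=1.8565

a_post = 1.8565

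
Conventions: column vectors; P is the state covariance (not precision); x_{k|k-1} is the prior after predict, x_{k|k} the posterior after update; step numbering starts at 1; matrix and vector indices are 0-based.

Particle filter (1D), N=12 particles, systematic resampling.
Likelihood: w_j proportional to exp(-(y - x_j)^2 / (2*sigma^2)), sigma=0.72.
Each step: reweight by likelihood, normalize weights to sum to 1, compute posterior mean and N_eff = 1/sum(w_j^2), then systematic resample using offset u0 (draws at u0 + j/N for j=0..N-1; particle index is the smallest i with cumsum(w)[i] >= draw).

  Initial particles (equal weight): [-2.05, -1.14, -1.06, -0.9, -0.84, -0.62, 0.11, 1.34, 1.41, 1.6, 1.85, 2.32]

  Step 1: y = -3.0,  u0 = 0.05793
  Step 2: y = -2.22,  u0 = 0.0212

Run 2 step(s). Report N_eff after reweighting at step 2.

N_eff = 10.7950

step 1: w=[0.8203, 0.0696, 0.0519, 0.0278, 0.0218, 0.0083, 0.0002, 0.0000, 0.0000, 0.0000, 0.0000, 0.0000]  mean=-1.8646  Neff=1.4667  idx=[0, 0, 0, 0, 0, 0, 0, 0, 0, 0, 2, 4]
step 2: w=[0.0957, 0.0957, 0.0957, 0.0957, 0.0957, 0.0957, 0.0957, 0.0957, 0.0957, 0.0957, 0.0269, 0.0157]  mean=-2.0044  Neff=10.7950  idx=[0, 1, 1, 2, 3, 4, 5, 6, 7, 8, 8, 9]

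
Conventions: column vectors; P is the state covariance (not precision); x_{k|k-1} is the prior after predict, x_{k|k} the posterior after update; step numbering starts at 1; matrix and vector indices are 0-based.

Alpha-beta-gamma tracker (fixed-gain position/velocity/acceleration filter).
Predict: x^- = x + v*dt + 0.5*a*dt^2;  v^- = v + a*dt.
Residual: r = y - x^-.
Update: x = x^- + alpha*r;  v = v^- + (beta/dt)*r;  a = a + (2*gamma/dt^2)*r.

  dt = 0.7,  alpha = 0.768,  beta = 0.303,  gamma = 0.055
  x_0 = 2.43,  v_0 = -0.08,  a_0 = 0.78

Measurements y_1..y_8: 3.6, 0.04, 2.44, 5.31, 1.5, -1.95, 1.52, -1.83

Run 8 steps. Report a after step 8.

a_post = -0.7619

step 1: x_pred=2.5651  r=1.0349  x^+=3.3599  v^+=0.9140  a^+=1.0123
step 2: x_pred=4.2477  r=-4.2077  x^+=1.0162  v^+=-0.1987  a^+=0.0677
step 3: x_pred=0.8937  r=1.5463  x^+=2.0812  v^+=0.5180  a^+=0.4149
step 4: x_pred=2.5455  r=2.7645  x^+=4.6686  v^+=2.0051  a^+=1.0355
step 5: x_pred=6.3259  r=-4.8259  x^+=2.6196  v^+=0.6410  a^+=-0.0479
step 6: x_pred=3.0566  r=-5.0066  x^+=-0.7885  v^+=-1.5597  a^+=-1.1718
step 7: x_pred=-2.1673  r=3.6873  x^+=0.6645  v^+=-0.7838  a^+=-0.3440
step 8: x_pred=0.0316  r=-1.8616  x^+=-1.3981  v^+=-1.8305  a^+=-0.7619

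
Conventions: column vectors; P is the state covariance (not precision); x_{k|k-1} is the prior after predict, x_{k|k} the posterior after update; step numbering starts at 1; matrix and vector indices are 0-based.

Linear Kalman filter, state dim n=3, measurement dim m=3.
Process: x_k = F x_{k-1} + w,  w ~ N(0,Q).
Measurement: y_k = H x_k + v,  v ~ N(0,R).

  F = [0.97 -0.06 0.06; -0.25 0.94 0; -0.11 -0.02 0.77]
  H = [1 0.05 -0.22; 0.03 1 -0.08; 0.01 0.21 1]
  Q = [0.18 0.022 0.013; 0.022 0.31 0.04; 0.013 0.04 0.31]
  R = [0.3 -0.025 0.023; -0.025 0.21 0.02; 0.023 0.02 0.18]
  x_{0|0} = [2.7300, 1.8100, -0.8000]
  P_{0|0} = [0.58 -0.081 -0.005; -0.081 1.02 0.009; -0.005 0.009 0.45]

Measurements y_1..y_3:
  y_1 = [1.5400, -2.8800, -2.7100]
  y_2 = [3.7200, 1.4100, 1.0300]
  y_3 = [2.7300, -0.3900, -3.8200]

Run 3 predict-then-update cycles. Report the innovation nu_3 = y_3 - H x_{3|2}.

step 1: x^-=[2.4915, 1.0189, -0.9525]  P^-=[0.7398 -0.2507 -0.0300; -0.2507 1.2856 0.0522; -0.0300 0.0522 0.5844]  S=[1.0583 -0.1884 -0.1671; -0.1884 1.4767 0.2898; -0.1671 0.2898 0.8415]  K=[0.6912 -0.0797 0.0754; -0.0235 0.8430 0.0849; -0.0561 -0.1509 0.7480]  nu=[-1.2120, -4.0498, -1.9964]  x^+=[1.8262, -2.5360, -1.7669]  P^+=[0.2202 -0.0365 0.0333; -0.0365 0.1799 -0.0058; 0.0333 -0.0058 0.1312]
step 2: x^-=[1.8175, -2.8404, -1.5107]  P^-=[0.3965 -0.0762 0.0212; -0.0762 0.4999 0.0356; 0.0212 0.0356 0.3849]  S=[0.6987 -0.0674 -0.0472; -0.0674 0.7023 0.1287; -0.0472 0.1287 0.6021]  K=[0.5550 -0.0535 0.0702; -0.0124 0.6878 0.0843; -0.0545 -0.1209 0.6737]  nu=[1.7121, 4.0750, 3.1190]  x^+=[2.7686, 0.2041, 0.0046]  P^+=[0.1770 -0.0268 0.0282; -0.0268 0.1471 -0.0020; 0.0282 -0.0020 0.1177]
step 3: x^-=[2.6736, -0.5003, -0.3051]  P^-=[0.3539 -0.0545 0.0210; -0.0545 0.4636 0.0379; 0.0210 0.0379 0.3772]  S=[0.6578 -0.0495 -0.0419; -0.0495 0.6669 0.1243; -0.0419 0.1243 0.5937]  K=[0.5280 -0.0419 0.0681; -0.0043 0.6718 0.0859; -0.0574 -0.1165 0.6693]  nu=[0.0143, 0.0057, -3.4366]  x^+=[2.4467, -0.7919, -2.6067]  P^+=[0.1681 -0.0235 0.0268; -0.0235 0.1435 -0.0011; 0.0268 -0.0011 0.1168]

innov = [0.0143, 0.0057, -3.4366]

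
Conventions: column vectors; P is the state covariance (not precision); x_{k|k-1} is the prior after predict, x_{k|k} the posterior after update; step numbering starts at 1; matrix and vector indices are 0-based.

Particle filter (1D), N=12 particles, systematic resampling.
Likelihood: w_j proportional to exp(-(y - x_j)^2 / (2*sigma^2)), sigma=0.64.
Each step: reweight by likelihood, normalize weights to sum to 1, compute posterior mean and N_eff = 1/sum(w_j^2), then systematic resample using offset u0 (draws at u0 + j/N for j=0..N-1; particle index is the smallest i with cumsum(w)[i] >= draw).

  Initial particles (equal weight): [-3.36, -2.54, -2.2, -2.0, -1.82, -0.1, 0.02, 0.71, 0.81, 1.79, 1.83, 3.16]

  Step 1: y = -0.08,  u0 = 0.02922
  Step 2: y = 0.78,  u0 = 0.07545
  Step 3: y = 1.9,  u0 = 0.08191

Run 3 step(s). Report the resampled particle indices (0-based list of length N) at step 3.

resampled_idx = [6, 6, 7, 8, 8, 9, 9, 10, 10, 11, 11, 11]

step 1: w=[0.0000, 0.0002, 0.0014, 0.0038, 0.0086, 0.3446, 0.3406, 0.1609, 0.1311, 0.0048, 0.0040, 0.0000]  mean=0.1819  Neff=3.5983  idx=[5, 5, 5, 5, 6, 6, 6, 6, 6, 7, 8, 8]
step 2: w=[0.0554, 0.0554, 0.0554, 0.0554, 0.0704, 0.0704, 0.0704, 0.0704, 0.0704, 0.1417, 0.1424, 0.1424]  mean=0.3161  Neff=10.2389  idx=[1, 2, 4, 5, 6, 7, 9, 9, 10, 10, 11, 11]
step 3: w=[0.0056, 0.0056, 0.0098, 0.0098, 0.0098, 0.0098, 0.1304, 0.1304, 0.1722, 0.1722, 0.1722, 0.1722]  mean=0.7428  Neff=6.5331  idx=[6, 6, 7, 8, 8, 9, 9, 10, 10, 11, 11, 11]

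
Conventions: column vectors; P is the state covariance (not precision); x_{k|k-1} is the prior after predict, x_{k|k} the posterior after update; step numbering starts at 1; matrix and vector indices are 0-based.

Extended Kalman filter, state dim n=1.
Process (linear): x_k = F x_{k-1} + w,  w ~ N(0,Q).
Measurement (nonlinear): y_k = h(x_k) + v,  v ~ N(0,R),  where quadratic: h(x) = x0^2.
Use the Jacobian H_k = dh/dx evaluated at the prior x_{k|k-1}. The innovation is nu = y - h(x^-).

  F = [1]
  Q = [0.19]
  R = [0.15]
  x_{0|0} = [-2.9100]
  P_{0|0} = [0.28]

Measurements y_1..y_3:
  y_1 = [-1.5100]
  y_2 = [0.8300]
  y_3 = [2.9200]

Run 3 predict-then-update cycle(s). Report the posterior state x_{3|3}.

x_post = [-1.8251]

step 1: x^-=[-2.9100]  P^-=[0.4700]  H_jac=[-5.8200]  S=[16.0700]  K=[-0.1702]  nu=[-9.9781]  x^+=[-1.2116]  P^+=[0.0044]
step 2: x^-=[-1.2116]  P^-=[0.1944]  H_jac=[-2.4231]  S=[1.2913]  K=[-0.3648]  nu=[-0.6379]  x^+=[-0.9789]  P^+=[0.0226]
step 3: x^-=[-0.9789]  P^-=[0.2126]  H_jac=[-1.9578]  S=[0.9648]  K=[-0.4314]  nu=[1.9618]  x^+=[-1.8251]  P^+=[0.0331]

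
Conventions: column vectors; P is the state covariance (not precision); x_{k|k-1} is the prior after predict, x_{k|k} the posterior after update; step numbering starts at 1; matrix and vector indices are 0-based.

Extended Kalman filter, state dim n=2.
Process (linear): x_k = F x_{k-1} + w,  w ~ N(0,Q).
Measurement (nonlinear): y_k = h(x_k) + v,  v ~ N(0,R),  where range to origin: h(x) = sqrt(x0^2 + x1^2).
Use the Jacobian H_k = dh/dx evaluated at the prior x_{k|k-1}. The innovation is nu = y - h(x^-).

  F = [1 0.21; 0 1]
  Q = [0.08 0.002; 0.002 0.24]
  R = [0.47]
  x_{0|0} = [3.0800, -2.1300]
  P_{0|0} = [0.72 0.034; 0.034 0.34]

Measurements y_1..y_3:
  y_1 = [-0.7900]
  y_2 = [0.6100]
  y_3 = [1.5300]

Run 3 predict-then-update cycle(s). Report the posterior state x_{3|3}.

step 1: x^-=[2.6327, -2.1300]  P^-=[0.8293 0.1074; 0.1074 0.5800]  H_jac=[0.7774 -0.6290]  S=[1.0956]  K=[0.5268; -0.2568]  nu=[-4.1764]  x^+=[0.4327, -1.0577]  P^+=[0.5253 0.2556; 0.2556 0.5078]
step 2: x^-=[0.2106, -1.0577]  P^-=[0.7350 0.3642; 0.3642 0.7478]  H_jac=[0.1952 -0.9808]  S=[1.0778]  K=[-0.1983; -0.6145]  nu=[-0.4684]  x^+=[0.3034, -0.7698]  P^+=[0.6926 0.2329; 0.2329 0.3408]
step 3: x^-=[0.1418, -0.7698]  P^-=[0.8855 0.3065; 0.3065 0.5808]  H_jac=[0.1811 -0.9835]  S=[0.9516]  K=[-0.1482; -0.5419]  nu=[0.7472]  x^+=[0.0310, -1.1748]  P^+=[0.8646 0.2300; 0.2300 0.3014]

x_post = [0.0310, -1.1748]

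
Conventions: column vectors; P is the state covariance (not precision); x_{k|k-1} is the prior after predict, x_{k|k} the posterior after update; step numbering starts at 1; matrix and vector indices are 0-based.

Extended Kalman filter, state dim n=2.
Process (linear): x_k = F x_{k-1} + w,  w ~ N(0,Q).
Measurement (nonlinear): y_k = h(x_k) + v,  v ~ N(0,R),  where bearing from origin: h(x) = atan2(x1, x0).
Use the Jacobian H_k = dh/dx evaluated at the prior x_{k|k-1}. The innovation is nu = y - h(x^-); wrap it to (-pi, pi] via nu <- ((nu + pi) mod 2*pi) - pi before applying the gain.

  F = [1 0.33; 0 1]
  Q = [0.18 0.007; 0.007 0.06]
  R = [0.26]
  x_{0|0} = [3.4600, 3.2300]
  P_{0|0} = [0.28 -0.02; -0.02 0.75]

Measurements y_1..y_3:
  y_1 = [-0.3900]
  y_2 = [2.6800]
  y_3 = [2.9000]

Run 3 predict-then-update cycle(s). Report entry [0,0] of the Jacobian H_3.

step 1: x^-=[4.5259, 3.2300]  P^-=[0.5285 0.2345; 0.2345 0.8100]  H_jac=[-0.1045 0.1464]  S=[0.2760]  K=[-0.0757; 0.3409]  nu=[-1.0098]  x^+=[4.6023, 2.8857]  P^+=[0.5269 0.2416; 0.2416 0.7779]
step 2: x^-=[5.5546, 2.8857]  P^-=[0.9511 0.5053; 0.5053 0.8379]  H_jac=[-0.0737 0.1418]  S=[0.2714]  K=[0.0059; 0.3005]  nu=[2.2009]  x^+=[5.5675, 3.5471]  P^+=[0.9511 0.5049; 0.5049 0.8134]
step 3: x^-=[6.7381, 3.5471]  P^-=[1.5529 0.7803; 0.7803 0.8734]  H_jac=[-0.0612 0.1162]  S=[0.2665]  K=[-0.0162; 0.2017]  nu=[2.4154]  x^+=[6.6989, 4.0344]  P^+=[1.5528 0.7812; 0.7812 0.8626]

H_jac[0,0] = -0.0612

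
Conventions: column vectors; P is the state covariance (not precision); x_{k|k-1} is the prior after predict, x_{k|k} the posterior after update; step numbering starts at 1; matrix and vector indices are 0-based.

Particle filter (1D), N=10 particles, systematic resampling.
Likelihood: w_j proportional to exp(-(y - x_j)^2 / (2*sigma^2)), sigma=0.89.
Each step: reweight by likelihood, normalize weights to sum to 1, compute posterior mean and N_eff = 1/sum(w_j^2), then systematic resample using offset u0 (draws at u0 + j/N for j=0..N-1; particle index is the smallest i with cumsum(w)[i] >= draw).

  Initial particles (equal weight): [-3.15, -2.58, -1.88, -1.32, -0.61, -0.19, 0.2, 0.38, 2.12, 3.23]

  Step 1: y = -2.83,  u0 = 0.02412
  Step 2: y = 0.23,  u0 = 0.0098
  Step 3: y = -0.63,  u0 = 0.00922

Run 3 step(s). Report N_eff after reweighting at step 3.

N_eff = 8.5995

step 1: w=[0.3393, 0.3479, 0.2047, 0.0858, 0.0161, 0.0044, 0.0011, 0.0005, 0.0000, 0.0000]  mean=-2.4749  Neff=3.4997  idx=[0, 0, 0, 0, 1, 1, 1, 2, 2, 3]
step 2: w=[0.0020, 0.0020, 0.0020, 0.0020, 0.0188, 0.0188, 0.0188, 0.1657, 0.1657, 0.6041]  mean=-1.5916  Neff=2.3762  idx=[4, 7, 7, 8, 9, 9, 9, 9, 9, 9]
step 3: w=[0.0160, 0.0660, 0.0660, 0.0660, 0.1310, 0.1310, 0.1310, 0.1310, 0.1310, 0.1310]  mean=-1.4511  Neff=8.5995  idx=[0, 2, 3, 4, 5, 6, 7, 7, 8, 9]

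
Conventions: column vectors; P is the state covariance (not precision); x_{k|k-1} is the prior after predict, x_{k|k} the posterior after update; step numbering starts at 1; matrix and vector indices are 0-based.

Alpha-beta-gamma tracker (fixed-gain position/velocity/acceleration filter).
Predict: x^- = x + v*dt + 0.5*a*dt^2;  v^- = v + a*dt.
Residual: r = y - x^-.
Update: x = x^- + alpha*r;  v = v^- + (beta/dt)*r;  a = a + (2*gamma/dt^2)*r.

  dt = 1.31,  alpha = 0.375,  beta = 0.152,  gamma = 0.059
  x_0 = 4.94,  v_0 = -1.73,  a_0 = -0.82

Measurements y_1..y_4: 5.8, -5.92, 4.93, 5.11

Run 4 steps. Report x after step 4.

x_post = -2.9724

step 1: x_pred=1.9701  r=3.8299  x^+=3.4063  v^+=-2.3598  a^+=-0.5567
step 2: x_pred=-0.1627  r=-5.7573  x^+=-2.3217  v^+=-3.7571  a^+=-0.9525
step 3: x_pred=-8.0607  r=12.9907  x^+=-3.1892  v^+=-3.4975  a^+=-0.0593
step 4: x_pred=-7.8219  r=12.9319  x^+=-2.9724  v^+=-2.0747  a^+=0.8299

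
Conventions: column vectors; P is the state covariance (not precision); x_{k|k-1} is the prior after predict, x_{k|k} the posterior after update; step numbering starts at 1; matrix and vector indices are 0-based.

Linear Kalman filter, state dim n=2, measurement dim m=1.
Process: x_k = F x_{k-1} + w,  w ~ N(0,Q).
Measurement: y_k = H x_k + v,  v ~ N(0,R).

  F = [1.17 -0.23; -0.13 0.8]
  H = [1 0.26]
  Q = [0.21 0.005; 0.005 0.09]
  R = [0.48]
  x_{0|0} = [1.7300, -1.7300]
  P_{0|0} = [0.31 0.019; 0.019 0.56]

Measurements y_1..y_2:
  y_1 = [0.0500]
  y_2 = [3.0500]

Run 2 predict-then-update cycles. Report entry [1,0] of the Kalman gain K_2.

step 1: x^-=[2.4220, -1.6089]  P^-=[0.6538 -0.1268; -0.1268 0.4497]  S=[1.0982]  K=[0.5653; -0.0090]  nu=[-1.9537]  x^+=[1.3176, -1.5913]  P^+=[0.3028 -0.1212; -0.1212 0.4496]
step 2: x^-=[1.9076, -1.4443]  P^-=[0.7136 -0.2409; -0.2409 0.4081]  S=[1.0959]  K=[0.5940; -0.1230]  nu=[1.5179]  x^+=[2.8092, -1.6310]  P^+=[0.3269 -0.1608; -0.1608 0.3915]

K[1,0] = -0.1230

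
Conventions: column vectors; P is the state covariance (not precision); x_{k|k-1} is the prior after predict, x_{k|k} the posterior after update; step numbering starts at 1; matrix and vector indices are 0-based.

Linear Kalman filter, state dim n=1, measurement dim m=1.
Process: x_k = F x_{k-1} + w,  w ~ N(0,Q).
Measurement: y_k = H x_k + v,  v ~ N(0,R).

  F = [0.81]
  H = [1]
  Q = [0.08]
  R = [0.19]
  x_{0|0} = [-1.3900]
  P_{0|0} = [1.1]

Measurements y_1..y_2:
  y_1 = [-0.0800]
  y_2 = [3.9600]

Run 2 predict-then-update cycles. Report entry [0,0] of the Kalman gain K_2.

K[0,0] = 0.4876

step 1: x^-=[-1.1259]  P^-=[0.8017]  S=[0.9917]  K=[0.8084]  nu=[1.0459]  x^+=[-0.2804]  P^+=[0.1536]
step 2: x^-=[-0.2271]  P^-=[0.1808]  S=[0.3708]  K=[0.4876]  nu=[4.1871]  x^+=[1.8144]  P^+=[0.0926]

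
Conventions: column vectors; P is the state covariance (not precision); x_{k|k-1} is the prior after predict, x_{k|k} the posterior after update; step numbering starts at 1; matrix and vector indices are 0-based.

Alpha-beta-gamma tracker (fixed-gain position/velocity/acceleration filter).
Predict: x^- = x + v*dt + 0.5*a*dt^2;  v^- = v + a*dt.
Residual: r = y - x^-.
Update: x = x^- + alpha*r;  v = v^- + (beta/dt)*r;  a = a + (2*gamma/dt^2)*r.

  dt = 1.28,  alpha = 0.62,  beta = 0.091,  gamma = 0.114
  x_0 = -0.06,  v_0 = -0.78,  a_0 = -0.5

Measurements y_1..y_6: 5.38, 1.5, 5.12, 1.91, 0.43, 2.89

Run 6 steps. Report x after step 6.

step 1: x_pred=-1.4680  r=6.8480  x^+=2.7778  v^+=-0.9331  a^+=0.4530
step 2: x_pred=1.9544  r=-0.4544  x^+=1.6727  v^+=-0.3857  a^+=0.3897
step 3: x_pred=1.4983  r=3.6217  x^+=3.7438  v^+=0.3707  a^+=0.8937
step 4: x_pred=4.9504  r=-3.0404  x^+=3.0653  v^+=1.2985  a^+=0.4706
step 5: x_pred=5.1130  r=-4.6830  x^+=2.2095  v^+=1.5680  a^+=-0.1811
step 6: x_pred=4.0682  r=-1.1782  x^+=3.3377  v^+=1.2525  a^+=-0.3450

x_post = 3.3377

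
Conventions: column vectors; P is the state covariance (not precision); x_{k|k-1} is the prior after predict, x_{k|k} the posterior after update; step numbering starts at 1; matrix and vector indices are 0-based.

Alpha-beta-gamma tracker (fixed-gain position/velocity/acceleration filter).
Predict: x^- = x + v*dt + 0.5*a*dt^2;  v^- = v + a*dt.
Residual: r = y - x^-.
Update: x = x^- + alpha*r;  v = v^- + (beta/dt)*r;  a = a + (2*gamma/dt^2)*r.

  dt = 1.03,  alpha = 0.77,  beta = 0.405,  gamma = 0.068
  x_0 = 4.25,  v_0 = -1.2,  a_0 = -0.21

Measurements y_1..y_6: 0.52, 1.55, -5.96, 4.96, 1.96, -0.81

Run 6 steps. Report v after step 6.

v_post = 0.4135

step 1: x_pred=2.9026  r=-2.3826  x^+=1.0680  v^+=-2.3531  a^+=-0.5154
step 2: x_pred=-1.6292  r=3.1792  x^+=0.8188  v^+=-1.6340  a^+=-0.1079
step 3: x_pred=-0.9214  r=-5.0386  x^+=-4.8011  v^+=-3.7263  a^+=-0.7538
step 4: x_pred=-9.0391  r=13.9991  x^+=1.7402  v^+=1.0018  a^+=1.0408
step 5: x_pred=3.3241  r=-1.3641  x^+=2.2738  v^+=1.5374  a^+=0.8659
step 6: x_pred=4.3166  r=-5.1266  x^+=0.3691  v^+=0.4135  a^+=0.2087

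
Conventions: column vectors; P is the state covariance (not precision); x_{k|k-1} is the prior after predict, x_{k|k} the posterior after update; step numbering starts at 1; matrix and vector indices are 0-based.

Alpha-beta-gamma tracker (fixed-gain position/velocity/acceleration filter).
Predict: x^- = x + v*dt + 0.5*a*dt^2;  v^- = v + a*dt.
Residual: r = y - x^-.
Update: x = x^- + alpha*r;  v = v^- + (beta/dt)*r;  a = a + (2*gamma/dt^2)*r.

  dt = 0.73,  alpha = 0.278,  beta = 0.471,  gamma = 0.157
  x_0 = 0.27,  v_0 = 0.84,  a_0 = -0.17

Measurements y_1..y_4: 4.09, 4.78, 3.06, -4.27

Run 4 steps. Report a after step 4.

step 1: x_pred=0.8379  r=3.2521  x^+=1.7420  v^+=2.8142  a^+=1.7462
step 2: x_pred=4.2616  r=0.5184  x^+=4.4057  v^+=4.4234  a^+=2.0517
step 3: x_pred=8.1815  r=-5.1215  x^+=6.7577  v^+=2.6167  a^+=-0.9660
step 4: x_pred=8.4105  r=-12.6805  x^+=4.8853  v^+=-6.2700  a^+=-8.4377

a_post = -8.4377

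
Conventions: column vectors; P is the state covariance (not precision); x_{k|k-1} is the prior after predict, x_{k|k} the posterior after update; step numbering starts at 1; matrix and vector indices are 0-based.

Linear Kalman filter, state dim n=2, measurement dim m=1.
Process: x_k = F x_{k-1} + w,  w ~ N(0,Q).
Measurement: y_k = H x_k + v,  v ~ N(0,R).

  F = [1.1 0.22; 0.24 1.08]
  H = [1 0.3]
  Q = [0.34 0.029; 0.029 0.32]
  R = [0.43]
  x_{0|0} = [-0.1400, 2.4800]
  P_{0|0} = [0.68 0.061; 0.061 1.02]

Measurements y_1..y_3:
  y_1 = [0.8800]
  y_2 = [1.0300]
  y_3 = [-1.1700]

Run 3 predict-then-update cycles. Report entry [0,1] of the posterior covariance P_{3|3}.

step 1: x^-=[0.3916, 2.6448]  P^-=[1.2417 0.5266; 0.5266 1.5805]  S=[2.1299]  K=[0.6572; 0.4698]  nu=[-0.3050]  x^+=[0.1911, 2.5015]  P^+=[0.3219 -0.1311; -0.1311 1.1103]
step 2: x^-=[0.7606, 2.7475]  P^-=[0.7198 0.2152; 0.2152 1.5657]  S=[1.4198]  K=[0.5524; 0.4824]  nu=[-0.5548]  x^+=[0.4541, 2.4798]  P^+=[0.2865 -0.1632; -0.1632 1.2353]
step 3: x^-=[1.0451, 2.7872]  P^-=[0.6675 0.1957; 0.1957 1.6928]  S=[1.3672]  K=[0.5311; 0.5146]  nu=[-3.0512]  x^+=[-0.5755, 1.2172]  P^+=[0.2818 -0.1780; -0.1780 1.3308]

P_post[0,1] = -0.1780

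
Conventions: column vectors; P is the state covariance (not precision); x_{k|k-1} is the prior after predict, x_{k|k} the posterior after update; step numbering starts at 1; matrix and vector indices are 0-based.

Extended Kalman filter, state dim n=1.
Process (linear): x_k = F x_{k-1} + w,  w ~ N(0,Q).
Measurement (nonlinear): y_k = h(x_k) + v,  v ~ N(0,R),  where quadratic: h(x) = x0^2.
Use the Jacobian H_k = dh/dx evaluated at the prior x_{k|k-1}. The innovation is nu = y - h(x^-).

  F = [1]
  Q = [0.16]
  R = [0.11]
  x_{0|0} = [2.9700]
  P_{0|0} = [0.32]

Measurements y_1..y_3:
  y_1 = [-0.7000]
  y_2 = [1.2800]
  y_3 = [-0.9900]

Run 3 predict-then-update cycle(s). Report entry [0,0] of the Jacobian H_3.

H_jac[0,0] = 2.3433

step 1: x^-=[2.9700]  P^-=[0.4800]  H_jac=[5.9400]  S=[17.0461]  K=[0.1673]  nu=[-9.5209]  x^+=[1.3775]  P^+=[0.0031]
step 2: x^-=[1.3775]  P^-=[0.1631]  H_jac=[2.7550]  S=[1.3479]  K=[0.3334]  nu=[-0.6175]  x^+=[1.1717]  P^+=[0.0133]
step 3: x^-=[1.1717]  P^-=[0.1733]  H_jac=[2.3433]  S=[1.0617]  K=[0.3825]  nu=[-2.3628]  x^+=[0.2678]  P^+=[0.0180]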